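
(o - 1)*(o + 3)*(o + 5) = o^3 + 7*o^2 + 7*o - 15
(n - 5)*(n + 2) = n^2 - 3*n - 10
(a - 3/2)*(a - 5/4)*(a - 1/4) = a^3 - 3*a^2 + 41*a/16 - 15/32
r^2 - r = r*(r - 1)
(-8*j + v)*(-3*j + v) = 24*j^2 - 11*j*v + v^2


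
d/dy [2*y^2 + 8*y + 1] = 4*y + 8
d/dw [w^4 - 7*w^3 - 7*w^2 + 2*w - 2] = 4*w^3 - 21*w^2 - 14*w + 2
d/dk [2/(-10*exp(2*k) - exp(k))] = 2*(20*exp(k) + 1)*exp(-k)/(10*exp(k) + 1)^2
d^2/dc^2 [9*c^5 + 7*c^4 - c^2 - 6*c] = 180*c^3 + 84*c^2 - 2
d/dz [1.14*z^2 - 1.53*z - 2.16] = 2.28*z - 1.53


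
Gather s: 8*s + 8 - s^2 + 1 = -s^2 + 8*s + 9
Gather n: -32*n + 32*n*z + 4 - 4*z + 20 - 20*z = n*(32*z - 32) - 24*z + 24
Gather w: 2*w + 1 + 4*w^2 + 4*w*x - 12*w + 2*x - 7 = 4*w^2 + w*(4*x - 10) + 2*x - 6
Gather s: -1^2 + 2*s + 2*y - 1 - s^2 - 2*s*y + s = -s^2 + s*(3 - 2*y) + 2*y - 2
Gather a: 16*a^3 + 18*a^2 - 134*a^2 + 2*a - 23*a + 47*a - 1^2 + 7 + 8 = 16*a^3 - 116*a^2 + 26*a + 14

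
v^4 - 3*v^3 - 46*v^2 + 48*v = v*(v - 8)*(v - 1)*(v + 6)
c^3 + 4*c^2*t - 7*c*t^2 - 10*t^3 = (c - 2*t)*(c + t)*(c + 5*t)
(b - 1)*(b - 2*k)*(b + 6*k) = b^3 + 4*b^2*k - b^2 - 12*b*k^2 - 4*b*k + 12*k^2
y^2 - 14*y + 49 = (y - 7)^2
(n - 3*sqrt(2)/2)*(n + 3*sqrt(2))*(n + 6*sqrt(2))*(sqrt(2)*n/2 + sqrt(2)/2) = sqrt(2)*n^4/2 + sqrt(2)*n^3/2 + 15*n^3/2 + 9*sqrt(2)*n^2/2 + 15*n^2/2 - 54*n + 9*sqrt(2)*n/2 - 54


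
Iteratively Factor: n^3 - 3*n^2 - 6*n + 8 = (n - 4)*(n^2 + n - 2) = (n - 4)*(n - 1)*(n + 2)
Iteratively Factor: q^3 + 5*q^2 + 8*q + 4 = (q + 1)*(q^2 + 4*q + 4) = (q + 1)*(q + 2)*(q + 2)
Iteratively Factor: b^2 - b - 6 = (b + 2)*(b - 3)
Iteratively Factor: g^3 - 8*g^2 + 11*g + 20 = (g - 4)*(g^2 - 4*g - 5) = (g - 4)*(g + 1)*(g - 5)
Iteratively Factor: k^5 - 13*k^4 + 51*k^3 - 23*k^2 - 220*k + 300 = (k + 2)*(k^4 - 15*k^3 + 81*k^2 - 185*k + 150) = (k - 5)*(k + 2)*(k^3 - 10*k^2 + 31*k - 30) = (k - 5)*(k - 3)*(k + 2)*(k^2 - 7*k + 10) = (k - 5)*(k - 3)*(k - 2)*(k + 2)*(k - 5)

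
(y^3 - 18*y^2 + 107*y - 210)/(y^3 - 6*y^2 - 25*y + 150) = (y - 7)/(y + 5)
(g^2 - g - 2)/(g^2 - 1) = (g - 2)/(g - 1)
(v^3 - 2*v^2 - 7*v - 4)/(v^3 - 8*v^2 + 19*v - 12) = (v^2 + 2*v + 1)/(v^2 - 4*v + 3)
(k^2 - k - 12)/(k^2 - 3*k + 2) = (k^2 - k - 12)/(k^2 - 3*k + 2)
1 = 1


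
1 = 1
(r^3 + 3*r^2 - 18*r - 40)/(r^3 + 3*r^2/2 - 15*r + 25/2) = 2*(r^2 - 2*r - 8)/(2*r^2 - 7*r + 5)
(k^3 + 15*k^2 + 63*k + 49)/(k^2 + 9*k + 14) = (k^2 + 8*k + 7)/(k + 2)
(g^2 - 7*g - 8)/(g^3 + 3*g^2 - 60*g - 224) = (g + 1)/(g^2 + 11*g + 28)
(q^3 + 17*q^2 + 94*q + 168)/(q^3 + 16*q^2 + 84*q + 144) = (q + 7)/(q + 6)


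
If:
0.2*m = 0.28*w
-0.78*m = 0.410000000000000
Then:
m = -0.53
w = -0.38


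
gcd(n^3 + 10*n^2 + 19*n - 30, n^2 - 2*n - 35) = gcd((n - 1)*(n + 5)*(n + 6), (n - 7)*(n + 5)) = n + 5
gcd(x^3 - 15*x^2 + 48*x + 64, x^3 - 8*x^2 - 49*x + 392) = x - 8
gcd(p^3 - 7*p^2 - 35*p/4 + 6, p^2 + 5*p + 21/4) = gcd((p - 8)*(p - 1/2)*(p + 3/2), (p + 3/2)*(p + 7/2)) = p + 3/2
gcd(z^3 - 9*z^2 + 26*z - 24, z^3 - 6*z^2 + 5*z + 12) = z^2 - 7*z + 12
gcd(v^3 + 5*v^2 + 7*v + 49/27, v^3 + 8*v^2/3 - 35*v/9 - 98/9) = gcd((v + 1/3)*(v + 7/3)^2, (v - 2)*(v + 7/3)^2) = v^2 + 14*v/3 + 49/9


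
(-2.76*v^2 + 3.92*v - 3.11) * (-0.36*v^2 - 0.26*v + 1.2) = 0.9936*v^4 - 0.6936*v^3 - 3.2116*v^2 + 5.5126*v - 3.732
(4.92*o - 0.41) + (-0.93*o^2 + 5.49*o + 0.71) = -0.93*o^2 + 10.41*o + 0.3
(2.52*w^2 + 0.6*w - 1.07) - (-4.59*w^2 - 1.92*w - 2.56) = 7.11*w^2 + 2.52*w + 1.49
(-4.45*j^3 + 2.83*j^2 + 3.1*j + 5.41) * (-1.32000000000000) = 5.874*j^3 - 3.7356*j^2 - 4.092*j - 7.1412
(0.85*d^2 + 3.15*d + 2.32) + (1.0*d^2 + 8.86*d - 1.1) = 1.85*d^2 + 12.01*d + 1.22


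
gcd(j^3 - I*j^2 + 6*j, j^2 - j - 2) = 1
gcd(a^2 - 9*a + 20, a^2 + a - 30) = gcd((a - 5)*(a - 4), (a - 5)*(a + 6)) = a - 5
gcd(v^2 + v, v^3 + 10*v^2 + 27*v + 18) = v + 1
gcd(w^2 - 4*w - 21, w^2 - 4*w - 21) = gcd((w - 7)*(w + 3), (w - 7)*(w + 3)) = w^2 - 4*w - 21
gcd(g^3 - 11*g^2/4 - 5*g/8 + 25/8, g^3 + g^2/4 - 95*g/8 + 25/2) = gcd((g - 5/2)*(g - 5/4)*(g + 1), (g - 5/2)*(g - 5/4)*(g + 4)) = g^2 - 15*g/4 + 25/8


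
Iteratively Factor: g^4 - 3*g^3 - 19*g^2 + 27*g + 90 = (g + 3)*(g^3 - 6*g^2 - g + 30) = (g + 2)*(g + 3)*(g^2 - 8*g + 15) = (g - 5)*(g + 2)*(g + 3)*(g - 3)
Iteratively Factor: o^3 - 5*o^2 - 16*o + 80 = (o - 4)*(o^2 - o - 20) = (o - 5)*(o - 4)*(o + 4)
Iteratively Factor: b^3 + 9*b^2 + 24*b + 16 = (b + 1)*(b^2 + 8*b + 16) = (b + 1)*(b + 4)*(b + 4)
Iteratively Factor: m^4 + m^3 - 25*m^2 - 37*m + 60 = (m + 3)*(m^3 - 2*m^2 - 19*m + 20) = (m - 1)*(m + 3)*(m^2 - m - 20) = (m - 5)*(m - 1)*(m + 3)*(m + 4)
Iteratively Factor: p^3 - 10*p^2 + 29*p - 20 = (p - 1)*(p^2 - 9*p + 20) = (p - 5)*(p - 1)*(p - 4)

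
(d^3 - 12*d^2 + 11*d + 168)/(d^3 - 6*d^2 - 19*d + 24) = (d - 7)/(d - 1)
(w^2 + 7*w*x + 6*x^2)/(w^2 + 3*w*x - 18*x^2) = (-w - x)/(-w + 3*x)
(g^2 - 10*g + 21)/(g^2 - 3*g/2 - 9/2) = 2*(g - 7)/(2*g + 3)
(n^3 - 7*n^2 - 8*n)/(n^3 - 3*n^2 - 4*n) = (n - 8)/(n - 4)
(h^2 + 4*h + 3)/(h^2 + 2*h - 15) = (h^2 + 4*h + 3)/(h^2 + 2*h - 15)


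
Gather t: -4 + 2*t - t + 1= t - 3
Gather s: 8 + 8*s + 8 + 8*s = 16*s + 16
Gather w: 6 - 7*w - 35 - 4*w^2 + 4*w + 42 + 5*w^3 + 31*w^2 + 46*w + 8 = 5*w^3 + 27*w^2 + 43*w + 21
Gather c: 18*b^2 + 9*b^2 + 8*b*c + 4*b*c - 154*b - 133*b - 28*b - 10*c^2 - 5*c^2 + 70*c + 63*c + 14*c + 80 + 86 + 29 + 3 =27*b^2 - 315*b - 15*c^2 + c*(12*b + 147) + 198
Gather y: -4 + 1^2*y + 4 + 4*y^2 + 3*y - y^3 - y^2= -y^3 + 3*y^2 + 4*y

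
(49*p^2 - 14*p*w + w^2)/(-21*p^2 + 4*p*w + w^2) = (49*p^2 - 14*p*w + w^2)/(-21*p^2 + 4*p*w + w^2)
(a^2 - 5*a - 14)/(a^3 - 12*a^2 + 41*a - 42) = (a + 2)/(a^2 - 5*a + 6)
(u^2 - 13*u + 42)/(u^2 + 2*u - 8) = (u^2 - 13*u + 42)/(u^2 + 2*u - 8)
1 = 1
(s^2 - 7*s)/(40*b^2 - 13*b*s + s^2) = s*(s - 7)/(40*b^2 - 13*b*s + s^2)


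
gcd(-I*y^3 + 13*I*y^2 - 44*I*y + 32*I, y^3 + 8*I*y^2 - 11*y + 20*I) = 1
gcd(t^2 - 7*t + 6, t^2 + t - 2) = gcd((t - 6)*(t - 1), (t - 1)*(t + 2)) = t - 1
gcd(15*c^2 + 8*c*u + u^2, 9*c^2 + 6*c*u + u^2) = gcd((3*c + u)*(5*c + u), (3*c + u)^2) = 3*c + u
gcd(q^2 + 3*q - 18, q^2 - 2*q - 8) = 1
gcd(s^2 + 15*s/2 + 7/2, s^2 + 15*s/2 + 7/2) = s^2 + 15*s/2 + 7/2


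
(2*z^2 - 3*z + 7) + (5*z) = 2*z^2 + 2*z + 7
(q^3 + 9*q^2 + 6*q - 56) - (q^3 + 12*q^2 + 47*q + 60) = -3*q^2 - 41*q - 116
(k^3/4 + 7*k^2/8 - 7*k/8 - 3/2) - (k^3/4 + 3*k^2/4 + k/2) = k^2/8 - 11*k/8 - 3/2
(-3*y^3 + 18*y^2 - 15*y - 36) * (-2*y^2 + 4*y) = 6*y^5 - 48*y^4 + 102*y^3 + 12*y^2 - 144*y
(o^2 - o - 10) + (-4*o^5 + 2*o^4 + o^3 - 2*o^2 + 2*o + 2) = -4*o^5 + 2*o^4 + o^3 - o^2 + o - 8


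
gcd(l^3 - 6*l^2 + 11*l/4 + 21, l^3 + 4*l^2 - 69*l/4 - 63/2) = l^2 - 2*l - 21/4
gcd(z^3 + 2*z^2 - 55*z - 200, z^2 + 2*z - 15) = z + 5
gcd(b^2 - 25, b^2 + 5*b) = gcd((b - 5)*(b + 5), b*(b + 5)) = b + 5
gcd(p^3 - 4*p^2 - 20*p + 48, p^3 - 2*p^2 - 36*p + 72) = p^2 - 8*p + 12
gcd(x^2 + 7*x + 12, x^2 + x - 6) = x + 3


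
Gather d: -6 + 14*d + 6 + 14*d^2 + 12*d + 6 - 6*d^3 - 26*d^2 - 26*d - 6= -6*d^3 - 12*d^2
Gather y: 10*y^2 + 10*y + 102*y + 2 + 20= 10*y^2 + 112*y + 22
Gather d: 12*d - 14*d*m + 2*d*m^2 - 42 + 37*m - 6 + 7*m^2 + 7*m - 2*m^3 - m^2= d*(2*m^2 - 14*m + 12) - 2*m^3 + 6*m^2 + 44*m - 48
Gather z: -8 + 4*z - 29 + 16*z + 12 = 20*z - 25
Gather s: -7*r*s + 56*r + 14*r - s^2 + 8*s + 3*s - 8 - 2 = 70*r - s^2 + s*(11 - 7*r) - 10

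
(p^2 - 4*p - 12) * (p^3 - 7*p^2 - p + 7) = p^5 - 11*p^4 + 15*p^3 + 95*p^2 - 16*p - 84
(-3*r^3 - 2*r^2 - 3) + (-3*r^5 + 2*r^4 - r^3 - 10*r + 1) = -3*r^5 + 2*r^4 - 4*r^3 - 2*r^2 - 10*r - 2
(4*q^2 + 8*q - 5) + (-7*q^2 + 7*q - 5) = -3*q^2 + 15*q - 10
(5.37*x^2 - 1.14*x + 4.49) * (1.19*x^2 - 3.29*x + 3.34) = 6.3903*x^4 - 19.0239*x^3 + 27.0295*x^2 - 18.5797*x + 14.9966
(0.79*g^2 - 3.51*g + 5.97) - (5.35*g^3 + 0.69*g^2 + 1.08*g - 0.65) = -5.35*g^3 + 0.1*g^2 - 4.59*g + 6.62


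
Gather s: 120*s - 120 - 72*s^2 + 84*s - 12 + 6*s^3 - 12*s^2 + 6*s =6*s^3 - 84*s^2 + 210*s - 132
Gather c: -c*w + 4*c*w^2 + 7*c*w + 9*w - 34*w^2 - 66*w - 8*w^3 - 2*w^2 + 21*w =c*(4*w^2 + 6*w) - 8*w^3 - 36*w^2 - 36*w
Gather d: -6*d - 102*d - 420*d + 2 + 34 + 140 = 176 - 528*d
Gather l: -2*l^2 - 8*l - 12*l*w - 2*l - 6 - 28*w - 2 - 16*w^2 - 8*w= -2*l^2 + l*(-12*w - 10) - 16*w^2 - 36*w - 8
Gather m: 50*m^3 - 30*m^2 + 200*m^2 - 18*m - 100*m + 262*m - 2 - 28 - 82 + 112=50*m^3 + 170*m^2 + 144*m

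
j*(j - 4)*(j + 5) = j^3 + j^2 - 20*j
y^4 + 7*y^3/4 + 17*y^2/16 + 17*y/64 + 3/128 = (y + 1/4)^2*(y + 1/2)*(y + 3/4)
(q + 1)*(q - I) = q^2 + q - I*q - I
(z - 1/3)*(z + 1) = z^2 + 2*z/3 - 1/3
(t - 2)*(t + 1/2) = t^2 - 3*t/2 - 1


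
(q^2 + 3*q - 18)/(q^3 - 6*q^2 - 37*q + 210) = (q - 3)/(q^2 - 12*q + 35)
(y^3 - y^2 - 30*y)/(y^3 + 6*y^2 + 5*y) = (y - 6)/(y + 1)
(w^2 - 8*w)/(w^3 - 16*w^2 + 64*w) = 1/(w - 8)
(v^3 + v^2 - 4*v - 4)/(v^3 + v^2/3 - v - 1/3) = 3*(v^2 - 4)/(3*v^2 - 2*v - 1)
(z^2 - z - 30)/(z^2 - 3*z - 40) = (z - 6)/(z - 8)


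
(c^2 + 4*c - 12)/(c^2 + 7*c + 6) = (c - 2)/(c + 1)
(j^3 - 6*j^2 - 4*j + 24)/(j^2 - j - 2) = (j^2 - 4*j - 12)/(j + 1)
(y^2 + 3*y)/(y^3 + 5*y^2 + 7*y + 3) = y/(y^2 + 2*y + 1)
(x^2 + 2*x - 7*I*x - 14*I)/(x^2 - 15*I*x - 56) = (x + 2)/(x - 8*I)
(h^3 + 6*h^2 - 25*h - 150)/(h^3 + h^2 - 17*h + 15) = (h^2 + h - 30)/(h^2 - 4*h + 3)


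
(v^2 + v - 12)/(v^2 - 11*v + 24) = (v + 4)/(v - 8)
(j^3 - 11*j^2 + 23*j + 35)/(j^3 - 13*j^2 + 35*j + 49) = (j - 5)/(j - 7)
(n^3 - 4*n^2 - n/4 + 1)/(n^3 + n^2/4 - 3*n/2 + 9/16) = 4*(2*n^2 - 7*n - 4)/(8*n^2 + 6*n - 9)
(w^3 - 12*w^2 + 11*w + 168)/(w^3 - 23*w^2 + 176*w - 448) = (w + 3)/(w - 8)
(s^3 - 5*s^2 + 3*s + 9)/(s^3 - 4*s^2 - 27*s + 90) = (s^2 - 2*s - 3)/(s^2 - s - 30)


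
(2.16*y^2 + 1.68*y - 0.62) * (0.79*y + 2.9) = 1.7064*y^3 + 7.5912*y^2 + 4.3822*y - 1.798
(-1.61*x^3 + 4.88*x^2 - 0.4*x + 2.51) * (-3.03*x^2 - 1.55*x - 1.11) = 4.8783*x^5 - 12.2909*x^4 - 4.5649*x^3 - 12.4021*x^2 - 3.4465*x - 2.7861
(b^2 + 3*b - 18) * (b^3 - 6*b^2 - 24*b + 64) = b^5 - 3*b^4 - 60*b^3 + 100*b^2 + 624*b - 1152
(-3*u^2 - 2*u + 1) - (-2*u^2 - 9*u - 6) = -u^2 + 7*u + 7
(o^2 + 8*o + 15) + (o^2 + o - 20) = 2*o^2 + 9*o - 5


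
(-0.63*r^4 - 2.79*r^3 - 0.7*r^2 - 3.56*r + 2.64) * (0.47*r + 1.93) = -0.2961*r^5 - 2.5272*r^4 - 5.7137*r^3 - 3.0242*r^2 - 5.63*r + 5.0952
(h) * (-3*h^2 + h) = -3*h^3 + h^2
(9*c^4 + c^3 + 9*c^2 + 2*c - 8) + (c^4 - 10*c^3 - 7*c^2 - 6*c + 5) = 10*c^4 - 9*c^3 + 2*c^2 - 4*c - 3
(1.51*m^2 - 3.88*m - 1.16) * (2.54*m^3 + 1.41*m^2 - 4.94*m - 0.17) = 3.8354*m^5 - 7.7261*m^4 - 15.8766*m^3 + 17.2749*m^2 + 6.39*m + 0.1972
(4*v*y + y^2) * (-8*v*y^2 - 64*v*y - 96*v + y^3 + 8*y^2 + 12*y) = -32*v^2*y^3 - 256*v^2*y^2 - 384*v^2*y - 4*v*y^4 - 32*v*y^3 - 48*v*y^2 + y^5 + 8*y^4 + 12*y^3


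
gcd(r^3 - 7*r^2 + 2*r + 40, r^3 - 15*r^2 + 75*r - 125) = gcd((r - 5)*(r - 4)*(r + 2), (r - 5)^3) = r - 5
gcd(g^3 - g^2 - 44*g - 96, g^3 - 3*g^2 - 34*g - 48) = g^2 - 5*g - 24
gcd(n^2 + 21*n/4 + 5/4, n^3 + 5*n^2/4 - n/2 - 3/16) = n + 1/4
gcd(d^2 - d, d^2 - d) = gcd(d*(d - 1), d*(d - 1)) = d^2 - d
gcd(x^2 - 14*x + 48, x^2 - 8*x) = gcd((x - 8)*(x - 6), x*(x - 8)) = x - 8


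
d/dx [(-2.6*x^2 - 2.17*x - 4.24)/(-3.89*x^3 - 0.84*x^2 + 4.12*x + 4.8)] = (-10.114*x^4 - 16.8826*x^3 - 62.0156*x^2 - 32.0832*x + 7.0528)/(15.1321*x^6 + 6.5352*x^5 - 31.348*x^4 - 44.2656*x^3 + 8.9104*x^2 + 39.552*x + 23.04)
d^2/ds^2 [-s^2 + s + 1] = -2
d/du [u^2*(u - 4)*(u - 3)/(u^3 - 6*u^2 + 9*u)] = (u^2 - 6*u + 12)/(u^2 - 6*u + 9)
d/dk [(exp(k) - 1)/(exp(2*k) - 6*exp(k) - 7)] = (2*(1 - exp(k))*(exp(k) - 3) + exp(2*k) - 6*exp(k) - 7)*exp(k)/(-exp(2*k) + 6*exp(k) + 7)^2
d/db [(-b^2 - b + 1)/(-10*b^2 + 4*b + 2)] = (-7*b^2 + 8*b - 3)/(2*(25*b^4 - 20*b^3 - 6*b^2 + 4*b + 1))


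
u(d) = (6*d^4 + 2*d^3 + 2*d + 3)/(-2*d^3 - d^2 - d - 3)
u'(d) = (6*d^2 + 2*d + 1)*(6*d^4 + 2*d^3 + 2*d + 3)/(-2*d^3 - d^2 - d - 3)^2 + (24*d^3 + 6*d^2 + 2)/(-2*d^3 - d^2 - d - 3)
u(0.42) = -1.11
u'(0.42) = -0.43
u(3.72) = -10.22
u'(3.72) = -3.12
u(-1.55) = 7.53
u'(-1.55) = 5.51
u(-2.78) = 8.93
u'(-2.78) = -2.68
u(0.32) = -1.08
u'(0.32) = -0.28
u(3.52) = -9.59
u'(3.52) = -3.13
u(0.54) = -1.18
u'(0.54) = -0.72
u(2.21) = -5.43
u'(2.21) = -3.21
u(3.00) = -7.96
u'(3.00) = -3.17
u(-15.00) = 45.43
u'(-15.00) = -3.00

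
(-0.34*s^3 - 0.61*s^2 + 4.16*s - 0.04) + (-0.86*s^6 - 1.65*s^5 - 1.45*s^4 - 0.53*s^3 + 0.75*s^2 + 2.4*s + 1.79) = -0.86*s^6 - 1.65*s^5 - 1.45*s^4 - 0.87*s^3 + 0.14*s^2 + 6.56*s + 1.75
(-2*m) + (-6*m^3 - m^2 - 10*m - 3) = -6*m^3 - m^2 - 12*m - 3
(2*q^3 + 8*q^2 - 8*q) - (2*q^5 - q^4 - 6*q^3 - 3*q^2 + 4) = -2*q^5 + q^4 + 8*q^3 + 11*q^2 - 8*q - 4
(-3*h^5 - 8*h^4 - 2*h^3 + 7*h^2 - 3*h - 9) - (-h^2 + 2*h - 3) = -3*h^5 - 8*h^4 - 2*h^3 + 8*h^2 - 5*h - 6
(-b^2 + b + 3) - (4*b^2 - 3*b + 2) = -5*b^2 + 4*b + 1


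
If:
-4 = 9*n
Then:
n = -4/9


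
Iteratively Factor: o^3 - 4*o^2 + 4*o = (o - 2)*(o^2 - 2*o) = o*(o - 2)*(o - 2)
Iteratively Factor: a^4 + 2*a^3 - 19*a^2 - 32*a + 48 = (a - 1)*(a^3 + 3*a^2 - 16*a - 48) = (a - 4)*(a - 1)*(a^2 + 7*a + 12) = (a - 4)*(a - 1)*(a + 4)*(a + 3)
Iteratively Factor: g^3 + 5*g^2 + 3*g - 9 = (g + 3)*(g^2 + 2*g - 3) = (g - 1)*(g + 3)*(g + 3)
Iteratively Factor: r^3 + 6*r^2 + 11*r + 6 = (r + 3)*(r^2 + 3*r + 2) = (r + 1)*(r + 3)*(r + 2)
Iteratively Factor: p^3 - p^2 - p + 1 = (p + 1)*(p^2 - 2*p + 1) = (p - 1)*(p + 1)*(p - 1)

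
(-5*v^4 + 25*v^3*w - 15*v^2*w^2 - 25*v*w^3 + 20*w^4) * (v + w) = -5*v^5 + 20*v^4*w + 10*v^3*w^2 - 40*v^2*w^3 - 5*v*w^4 + 20*w^5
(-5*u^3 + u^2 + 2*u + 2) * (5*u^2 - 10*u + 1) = -25*u^5 + 55*u^4 - 5*u^3 - 9*u^2 - 18*u + 2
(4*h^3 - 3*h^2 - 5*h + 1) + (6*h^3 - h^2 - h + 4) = 10*h^3 - 4*h^2 - 6*h + 5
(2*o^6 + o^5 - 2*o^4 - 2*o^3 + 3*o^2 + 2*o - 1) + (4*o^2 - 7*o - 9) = 2*o^6 + o^5 - 2*o^4 - 2*o^3 + 7*o^2 - 5*o - 10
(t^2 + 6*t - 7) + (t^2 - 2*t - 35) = 2*t^2 + 4*t - 42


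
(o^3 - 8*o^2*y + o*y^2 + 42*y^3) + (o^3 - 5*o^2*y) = 2*o^3 - 13*o^2*y + o*y^2 + 42*y^3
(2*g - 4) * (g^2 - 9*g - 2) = 2*g^3 - 22*g^2 + 32*g + 8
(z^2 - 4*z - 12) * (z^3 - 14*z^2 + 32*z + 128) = z^5 - 18*z^4 + 76*z^3 + 168*z^2 - 896*z - 1536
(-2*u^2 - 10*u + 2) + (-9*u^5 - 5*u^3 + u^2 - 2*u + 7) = -9*u^5 - 5*u^3 - u^2 - 12*u + 9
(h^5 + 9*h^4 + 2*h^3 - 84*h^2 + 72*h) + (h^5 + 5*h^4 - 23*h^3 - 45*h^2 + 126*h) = 2*h^5 + 14*h^4 - 21*h^3 - 129*h^2 + 198*h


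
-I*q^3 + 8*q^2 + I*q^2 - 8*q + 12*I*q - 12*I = (q + 2*I)*(q + 6*I)*(-I*q + I)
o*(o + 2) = o^2 + 2*o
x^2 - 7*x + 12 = (x - 4)*(x - 3)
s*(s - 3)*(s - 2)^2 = s^4 - 7*s^3 + 16*s^2 - 12*s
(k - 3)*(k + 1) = k^2 - 2*k - 3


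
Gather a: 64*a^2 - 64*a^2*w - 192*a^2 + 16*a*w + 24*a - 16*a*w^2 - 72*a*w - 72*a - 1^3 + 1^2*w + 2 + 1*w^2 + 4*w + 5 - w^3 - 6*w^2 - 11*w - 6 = a^2*(-64*w - 128) + a*(-16*w^2 - 56*w - 48) - w^3 - 5*w^2 - 6*w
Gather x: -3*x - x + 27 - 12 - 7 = 8 - 4*x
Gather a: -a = -a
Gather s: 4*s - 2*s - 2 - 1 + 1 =2*s - 2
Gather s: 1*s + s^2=s^2 + s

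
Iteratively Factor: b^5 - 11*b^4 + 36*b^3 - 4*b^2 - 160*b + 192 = (b - 3)*(b^4 - 8*b^3 + 12*b^2 + 32*b - 64) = (b - 3)*(b + 2)*(b^3 - 10*b^2 + 32*b - 32) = (b - 3)*(b - 2)*(b + 2)*(b^2 - 8*b + 16) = (b - 4)*(b - 3)*(b - 2)*(b + 2)*(b - 4)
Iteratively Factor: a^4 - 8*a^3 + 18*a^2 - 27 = (a - 3)*(a^3 - 5*a^2 + 3*a + 9) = (a - 3)^2*(a^2 - 2*a - 3) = (a - 3)^2*(a + 1)*(a - 3)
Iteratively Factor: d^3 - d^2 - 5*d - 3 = (d + 1)*(d^2 - 2*d - 3) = (d - 3)*(d + 1)*(d + 1)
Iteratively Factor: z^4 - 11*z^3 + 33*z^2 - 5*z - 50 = (z - 2)*(z^3 - 9*z^2 + 15*z + 25) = (z - 5)*(z - 2)*(z^2 - 4*z - 5) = (z - 5)^2*(z - 2)*(z + 1)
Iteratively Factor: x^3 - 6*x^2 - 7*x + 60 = (x + 3)*(x^2 - 9*x + 20) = (x - 4)*(x + 3)*(x - 5)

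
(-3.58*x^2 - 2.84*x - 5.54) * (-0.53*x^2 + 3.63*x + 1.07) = 1.8974*x^4 - 11.4902*x^3 - 11.2036*x^2 - 23.149*x - 5.9278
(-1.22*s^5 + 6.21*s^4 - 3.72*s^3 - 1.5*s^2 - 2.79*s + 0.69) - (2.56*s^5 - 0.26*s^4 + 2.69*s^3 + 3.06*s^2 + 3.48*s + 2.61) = -3.78*s^5 + 6.47*s^4 - 6.41*s^3 - 4.56*s^2 - 6.27*s - 1.92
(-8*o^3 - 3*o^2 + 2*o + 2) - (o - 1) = -8*o^3 - 3*o^2 + o + 3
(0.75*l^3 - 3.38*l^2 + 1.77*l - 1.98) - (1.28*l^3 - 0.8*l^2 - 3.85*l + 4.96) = -0.53*l^3 - 2.58*l^2 + 5.62*l - 6.94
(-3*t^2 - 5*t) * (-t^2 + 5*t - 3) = 3*t^4 - 10*t^3 - 16*t^2 + 15*t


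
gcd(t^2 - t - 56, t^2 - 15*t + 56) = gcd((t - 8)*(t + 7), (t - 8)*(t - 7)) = t - 8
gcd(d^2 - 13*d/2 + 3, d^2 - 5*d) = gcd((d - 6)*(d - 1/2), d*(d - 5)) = 1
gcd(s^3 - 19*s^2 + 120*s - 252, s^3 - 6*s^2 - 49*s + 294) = s^2 - 13*s + 42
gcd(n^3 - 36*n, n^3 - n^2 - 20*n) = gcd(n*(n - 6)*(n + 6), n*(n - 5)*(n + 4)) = n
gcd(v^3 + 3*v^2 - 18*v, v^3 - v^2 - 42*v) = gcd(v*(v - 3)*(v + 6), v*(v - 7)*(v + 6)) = v^2 + 6*v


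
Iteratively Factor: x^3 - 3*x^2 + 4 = (x - 2)*(x^2 - x - 2) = (x - 2)^2*(x + 1)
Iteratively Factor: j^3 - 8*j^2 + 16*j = (j - 4)*(j^2 - 4*j) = (j - 4)^2*(j)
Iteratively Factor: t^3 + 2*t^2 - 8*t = (t + 4)*(t^2 - 2*t) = t*(t + 4)*(t - 2)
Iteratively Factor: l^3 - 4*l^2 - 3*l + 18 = (l - 3)*(l^2 - l - 6) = (l - 3)^2*(l + 2)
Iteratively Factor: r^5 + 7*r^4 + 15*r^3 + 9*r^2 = (r)*(r^4 + 7*r^3 + 15*r^2 + 9*r) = r*(r + 3)*(r^3 + 4*r^2 + 3*r) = r*(r + 3)^2*(r^2 + r) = r^2*(r + 3)^2*(r + 1)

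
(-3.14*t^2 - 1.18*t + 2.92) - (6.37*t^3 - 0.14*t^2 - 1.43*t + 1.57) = -6.37*t^3 - 3.0*t^2 + 0.25*t + 1.35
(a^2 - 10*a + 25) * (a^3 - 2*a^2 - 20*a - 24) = a^5 - 12*a^4 + 25*a^3 + 126*a^2 - 260*a - 600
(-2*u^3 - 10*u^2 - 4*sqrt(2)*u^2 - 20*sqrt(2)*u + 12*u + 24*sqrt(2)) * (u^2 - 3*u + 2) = -2*u^5 - 4*sqrt(2)*u^4 - 4*u^4 - 8*sqrt(2)*u^3 + 38*u^3 - 56*u^2 + 76*sqrt(2)*u^2 - 112*sqrt(2)*u + 24*u + 48*sqrt(2)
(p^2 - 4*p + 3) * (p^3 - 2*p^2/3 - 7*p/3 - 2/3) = p^5 - 14*p^4/3 + 10*p^3/3 + 20*p^2/3 - 13*p/3 - 2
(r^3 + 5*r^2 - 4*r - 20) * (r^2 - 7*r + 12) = r^5 - 2*r^4 - 27*r^3 + 68*r^2 + 92*r - 240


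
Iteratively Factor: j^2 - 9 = (j + 3)*(j - 3)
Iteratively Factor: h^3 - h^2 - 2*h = (h + 1)*(h^2 - 2*h) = (h - 2)*(h + 1)*(h)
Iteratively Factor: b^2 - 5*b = (b - 5)*(b)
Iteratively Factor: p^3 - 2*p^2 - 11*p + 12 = (p + 3)*(p^2 - 5*p + 4) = (p - 1)*(p + 3)*(p - 4)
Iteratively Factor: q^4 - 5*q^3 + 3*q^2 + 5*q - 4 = (q - 4)*(q^3 - q^2 - q + 1) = (q - 4)*(q - 1)*(q^2 - 1) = (q - 4)*(q - 1)*(q + 1)*(q - 1)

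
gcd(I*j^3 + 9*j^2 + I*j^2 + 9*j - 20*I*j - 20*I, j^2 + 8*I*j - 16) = 1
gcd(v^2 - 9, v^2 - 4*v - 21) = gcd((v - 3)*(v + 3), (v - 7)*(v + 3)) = v + 3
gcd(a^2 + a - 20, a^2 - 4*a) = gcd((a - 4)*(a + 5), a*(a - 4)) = a - 4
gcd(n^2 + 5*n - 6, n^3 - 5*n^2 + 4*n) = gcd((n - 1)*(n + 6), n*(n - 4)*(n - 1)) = n - 1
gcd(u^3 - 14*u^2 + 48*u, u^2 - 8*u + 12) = u - 6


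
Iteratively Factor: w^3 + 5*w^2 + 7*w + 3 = (w + 1)*(w^2 + 4*w + 3) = (w + 1)^2*(w + 3)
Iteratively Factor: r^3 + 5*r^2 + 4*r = (r + 4)*(r^2 + r) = (r + 1)*(r + 4)*(r)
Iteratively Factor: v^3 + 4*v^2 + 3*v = (v)*(v^2 + 4*v + 3) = v*(v + 1)*(v + 3)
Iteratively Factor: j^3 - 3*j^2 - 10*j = (j - 5)*(j^2 + 2*j) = (j - 5)*(j + 2)*(j)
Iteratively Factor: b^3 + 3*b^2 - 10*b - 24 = (b + 4)*(b^2 - b - 6) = (b + 2)*(b + 4)*(b - 3)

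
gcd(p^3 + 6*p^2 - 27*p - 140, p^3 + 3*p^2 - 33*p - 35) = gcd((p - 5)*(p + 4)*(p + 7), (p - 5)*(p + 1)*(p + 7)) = p^2 + 2*p - 35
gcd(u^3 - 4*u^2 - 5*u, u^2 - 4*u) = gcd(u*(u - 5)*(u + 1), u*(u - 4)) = u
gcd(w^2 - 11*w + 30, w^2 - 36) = w - 6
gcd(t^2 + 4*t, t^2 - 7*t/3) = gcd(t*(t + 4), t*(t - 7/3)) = t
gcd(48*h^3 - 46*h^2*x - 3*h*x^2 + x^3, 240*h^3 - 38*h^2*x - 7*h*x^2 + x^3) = -48*h^2 - 2*h*x + x^2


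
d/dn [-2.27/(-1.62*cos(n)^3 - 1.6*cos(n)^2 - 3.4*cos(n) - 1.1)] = (11.0322*cos(n)^2 + 7.264*cos(n) + 7.718)*sin(n)/(1.62*cos(n)^3 + 1.6*cos(n)^2 + 3.4*cos(n) + 1.1)^2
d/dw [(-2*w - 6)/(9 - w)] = -24/(w - 9)^2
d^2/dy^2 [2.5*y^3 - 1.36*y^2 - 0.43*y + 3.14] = 15.0*y - 2.72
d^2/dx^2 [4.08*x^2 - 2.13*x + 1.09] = 8.16000000000000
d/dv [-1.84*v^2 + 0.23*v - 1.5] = 0.23 - 3.68*v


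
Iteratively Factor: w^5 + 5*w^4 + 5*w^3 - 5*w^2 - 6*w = (w - 1)*(w^4 + 6*w^3 + 11*w^2 + 6*w) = (w - 1)*(w + 3)*(w^3 + 3*w^2 + 2*w) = (w - 1)*(w + 1)*(w + 3)*(w^2 + 2*w) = w*(w - 1)*(w + 1)*(w + 3)*(w + 2)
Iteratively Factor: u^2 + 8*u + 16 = (u + 4)*(u + 4)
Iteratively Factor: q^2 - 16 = (q + 4)*(q - 4)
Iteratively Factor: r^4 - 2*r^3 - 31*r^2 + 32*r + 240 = (r - 4)*(r^3 + 2*r^2 - 23*r - 60) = (r - 4)*(r + 3)*(r^2 - r - 20) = (r - 5)*(r - 4)*(r + 3)*(r + 4)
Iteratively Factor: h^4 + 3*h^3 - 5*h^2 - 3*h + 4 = (h + 4)*(h^3 - h^2 - h + 1) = (h - 1)*(h + 4)*(h^2 - 1) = (h - 1)^2*(h + 4)*(h + 1)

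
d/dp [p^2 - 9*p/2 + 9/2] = 2*p - 9/2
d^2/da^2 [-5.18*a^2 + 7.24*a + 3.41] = -10.3600000000000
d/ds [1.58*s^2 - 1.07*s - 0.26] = 3.16*s - 1.07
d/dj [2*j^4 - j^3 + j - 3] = 8*j^3 - 3*j^2 + 1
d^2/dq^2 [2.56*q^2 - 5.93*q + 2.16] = 5.12000000000000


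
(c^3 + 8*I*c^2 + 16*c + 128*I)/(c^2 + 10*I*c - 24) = (c^2 + 4*I*c + 32)/(c + 6*I)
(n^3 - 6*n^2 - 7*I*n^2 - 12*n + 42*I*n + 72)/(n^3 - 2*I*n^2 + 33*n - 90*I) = (n^2 + n*(-6 - 4*I) + 24*I)/(n^2 + I*n + 30)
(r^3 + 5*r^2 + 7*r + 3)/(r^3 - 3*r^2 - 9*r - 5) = (r + 3)/(r - 5)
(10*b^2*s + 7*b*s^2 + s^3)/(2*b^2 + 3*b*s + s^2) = s*(5*b + s)/(b + s)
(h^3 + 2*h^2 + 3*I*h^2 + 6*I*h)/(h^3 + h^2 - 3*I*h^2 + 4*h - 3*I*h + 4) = h*(h^2 + h*(2 + 3*I) + 6*I)/(h^3 + h^2*(1 - 3*I) + h*(4 - 3*I) + 4)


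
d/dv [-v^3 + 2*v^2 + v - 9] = -3*v^2 + 4*v + 1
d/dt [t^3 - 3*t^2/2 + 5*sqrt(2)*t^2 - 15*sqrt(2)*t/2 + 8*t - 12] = 3*t^2 - 3*t + 10*sqrt(2)*t - 15*sqrt(2)/2 + 8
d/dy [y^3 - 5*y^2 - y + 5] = 3*y^2 - 10*y - 1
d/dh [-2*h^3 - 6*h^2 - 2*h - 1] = -6*h^2 - 12*h - 2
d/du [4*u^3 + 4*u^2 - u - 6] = 12*u^2 + 8*u - 1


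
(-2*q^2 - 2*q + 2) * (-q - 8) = 2*q^3 + 18*q^2 + 14*q - 16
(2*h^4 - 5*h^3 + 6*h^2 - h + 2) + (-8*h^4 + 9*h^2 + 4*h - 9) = -6*h^4 - 5*h^3 + 15*h^2 + 3*h - 7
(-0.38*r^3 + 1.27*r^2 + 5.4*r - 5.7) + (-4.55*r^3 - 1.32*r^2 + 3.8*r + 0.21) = -4.93*r^3 - 0.05*r^2 + 9.2*r - 5.49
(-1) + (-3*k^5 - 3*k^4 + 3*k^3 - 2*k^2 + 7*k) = -3*k^5 - 3*k^4 + 3*k^3 - 2*k^2 + 7*k - 1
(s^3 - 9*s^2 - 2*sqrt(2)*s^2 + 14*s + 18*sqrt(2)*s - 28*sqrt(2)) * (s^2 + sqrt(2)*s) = s^5 - 9*s^4 - sqrt(2)*s^4 + 10*s^3 + 9*sqrt(2)*s^3 - 14*sqrt(2)*s^2 + 36*s^2 - 56*s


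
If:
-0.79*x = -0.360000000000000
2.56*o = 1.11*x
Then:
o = 0.20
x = 0.46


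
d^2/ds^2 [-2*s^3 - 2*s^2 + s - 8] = -12*s - 4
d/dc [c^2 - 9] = 2*c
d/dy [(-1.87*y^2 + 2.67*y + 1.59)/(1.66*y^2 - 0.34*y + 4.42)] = (-3.7964*y^2 - 21.8096*y + 12.342)/(2.7556*y^4 - 1.1288*y^3 + 14.79*y^2 - 3.0056*y + 19.5364)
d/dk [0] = 0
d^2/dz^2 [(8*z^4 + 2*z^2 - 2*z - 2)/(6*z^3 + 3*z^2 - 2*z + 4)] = 4*(120*z^6 - 468*z^5 - 42*z^4 - 583*z^3 + 501*z^2 + 126*z + 16)/(216*z^9 + 324*z^8 - 54*z^7 + 243*z^6 + 450*z^5 - 144*z^4 + 136*z^3 + 192*z^2 - 96*z + 64)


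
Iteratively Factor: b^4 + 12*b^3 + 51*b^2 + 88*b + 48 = (b + 1)*(b^3 + 11*b^2 + 40*b + 48) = (b + 1)*(b + 3)*(b^2 + 8*b + 16) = (b + 1)*(b + 3)*(b + 4)*(b + 4)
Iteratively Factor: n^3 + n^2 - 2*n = (n)*(n^2 + n - 2) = n*(n - 1)*(n + 2)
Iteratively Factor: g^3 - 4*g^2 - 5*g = (g + 1)*(g^2 - 5*g) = g*(g + 1)*(g - 5)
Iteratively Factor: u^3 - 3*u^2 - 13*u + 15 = (u - 5)*(u^2 + 2*u - 3) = (u - 5)*(u - 1)*(u + 3)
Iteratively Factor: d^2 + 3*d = (d)*(d + 3)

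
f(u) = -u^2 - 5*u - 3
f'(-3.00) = 1.00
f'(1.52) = -8.04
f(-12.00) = -87.00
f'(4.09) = -13.18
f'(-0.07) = -4.86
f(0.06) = -3.30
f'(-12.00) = 19.00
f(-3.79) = 1.59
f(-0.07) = -2.65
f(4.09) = -40.18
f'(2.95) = -10.90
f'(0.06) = -5.12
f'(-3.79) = 2.58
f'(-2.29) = -0.42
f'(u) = -2*u - 5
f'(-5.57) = 6.14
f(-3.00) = 3.00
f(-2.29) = 3.21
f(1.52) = -12.91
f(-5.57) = -6.17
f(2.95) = -26.45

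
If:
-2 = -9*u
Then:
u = 2/9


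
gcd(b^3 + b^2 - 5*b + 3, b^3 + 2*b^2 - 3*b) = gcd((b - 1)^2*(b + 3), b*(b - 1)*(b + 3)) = b^2 + 2*b - 3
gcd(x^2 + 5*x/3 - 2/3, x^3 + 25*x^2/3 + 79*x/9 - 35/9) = x - 1/3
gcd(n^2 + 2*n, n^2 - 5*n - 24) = 1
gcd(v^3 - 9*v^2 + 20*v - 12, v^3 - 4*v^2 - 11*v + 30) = v - 2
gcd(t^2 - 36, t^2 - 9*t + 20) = 1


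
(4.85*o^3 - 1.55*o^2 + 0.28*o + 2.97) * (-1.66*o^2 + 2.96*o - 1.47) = -8.051*o^5 + 16.929*o^4 - 12.1823*o^3 - 1.8229*o^2 + 8.3796*o - 4.3659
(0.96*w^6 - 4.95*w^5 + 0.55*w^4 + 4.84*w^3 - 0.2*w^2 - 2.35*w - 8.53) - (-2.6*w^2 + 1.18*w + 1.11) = 0.96*w^6 - 4.95*w^5 + 0.55*w^4 + 4.84*w^3 + 2.4*w^2 - 3.53*w - 9.64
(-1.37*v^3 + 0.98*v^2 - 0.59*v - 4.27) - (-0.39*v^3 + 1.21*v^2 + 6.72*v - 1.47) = -0.98*v^3 - 0.23*v^2 - 7.31*v - 2.8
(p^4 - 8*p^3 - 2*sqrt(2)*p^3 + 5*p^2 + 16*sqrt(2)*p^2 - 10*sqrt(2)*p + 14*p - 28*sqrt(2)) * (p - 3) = p^5 - 11*p^4 - 2*sqrt(2)*p^4 + 29*p^3 + 22*sqrt(2)*p^3 - 58*sqrt(2)*p^2 - p^2 - 42*p + 2*sqrt(2)*p + 84*sqrt(2)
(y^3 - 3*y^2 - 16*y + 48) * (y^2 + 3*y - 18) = y^5 - 43*y^3 + 54*y^2 + 432*y - 864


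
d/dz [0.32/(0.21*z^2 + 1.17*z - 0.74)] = (-0.1344*z - 0.3744)/(0.21*z^2 + 1.17*z - 0.74)^2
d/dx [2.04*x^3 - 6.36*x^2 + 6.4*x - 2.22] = 6.12*x^2 - 12.72*x + 6.4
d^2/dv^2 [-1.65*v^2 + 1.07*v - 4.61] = -3.30000000000000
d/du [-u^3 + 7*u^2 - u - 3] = -3*u^2 + 14*u - 1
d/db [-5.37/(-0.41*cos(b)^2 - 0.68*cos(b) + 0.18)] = (4.4034*cos(b) + 3.6516)*sin(b)/(0.41*cos(b)^2 + 0.68*cos(b) - 0.18)^2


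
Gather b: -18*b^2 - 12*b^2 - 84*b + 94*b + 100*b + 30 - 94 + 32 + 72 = -30*b^2 + 110*b + 40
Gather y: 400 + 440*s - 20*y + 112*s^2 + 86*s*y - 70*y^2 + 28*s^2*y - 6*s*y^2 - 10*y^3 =112*s^2 + 440*s - 10*y^3 + y^2*(-6*s - 70) + y*(28*s^2 + 86*s - 20) + 400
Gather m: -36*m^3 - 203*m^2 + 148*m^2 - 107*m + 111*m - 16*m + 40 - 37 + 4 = -36*m^3 - 55*m^2 - 12*m + 7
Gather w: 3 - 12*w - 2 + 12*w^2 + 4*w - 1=12*w^2 - 8*w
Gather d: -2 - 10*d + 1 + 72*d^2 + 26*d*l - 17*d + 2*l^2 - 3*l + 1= 72*d^2 + d*(26*l - 27) + 2*l^2 - 3*l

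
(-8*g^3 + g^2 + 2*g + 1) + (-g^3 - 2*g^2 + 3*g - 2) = -9*g^3 - g^2 + 5*g - 1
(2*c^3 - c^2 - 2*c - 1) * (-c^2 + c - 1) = -2*c^5 + 3*c^4 - c^3 + c + 1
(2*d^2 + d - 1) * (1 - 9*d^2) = -18*d^4 - 9*d^3 + 11*d^2 + d - 1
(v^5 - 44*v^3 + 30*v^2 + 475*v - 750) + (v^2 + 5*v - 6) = v^5 - 44*v^3 + 31*v^2 + 480*v - 756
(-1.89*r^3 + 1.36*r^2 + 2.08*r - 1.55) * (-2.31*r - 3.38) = 4.3659*r^4 + 3.2466*r^3 - 9.4016*r^2 - 3.4499*r + 5.239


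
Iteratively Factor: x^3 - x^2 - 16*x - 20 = (x - 5)*(x^2 + 4*x + 4) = (x - 5)*(x + 2)*(x + 2)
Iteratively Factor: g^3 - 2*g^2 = (g)*(g^2 - 2*g) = g^2*(g - 2)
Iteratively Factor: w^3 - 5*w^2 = (w)*(w^2 - 5*w) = w^2*(w - 5)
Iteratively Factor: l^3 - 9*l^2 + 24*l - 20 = (l - 5)*(l^2 - 4*l + 4) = (l - 5)*(l - 2)*(l - 2)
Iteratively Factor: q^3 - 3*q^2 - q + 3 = (q - 3)*(q^2 - 1) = (q - 3)*(q + 1)*(q - 1)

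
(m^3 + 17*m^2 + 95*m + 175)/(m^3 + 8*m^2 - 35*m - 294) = (m^2 + 10*m + 25)/(m^2 + m - 42)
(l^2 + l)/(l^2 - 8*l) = (l + 1)/(l - 8)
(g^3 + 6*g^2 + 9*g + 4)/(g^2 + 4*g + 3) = (g^2 + 5*g + 4)/(g + 3)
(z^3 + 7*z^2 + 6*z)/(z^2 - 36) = z*(z + 1)/(z - 6)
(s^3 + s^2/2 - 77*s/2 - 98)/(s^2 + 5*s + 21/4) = 2*(s^2 - 3*s - 28)/(2*s + 3)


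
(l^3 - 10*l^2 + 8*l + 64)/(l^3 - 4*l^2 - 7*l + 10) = (l^2 - 12*l + 32)/(l^2 - 6*l + 5)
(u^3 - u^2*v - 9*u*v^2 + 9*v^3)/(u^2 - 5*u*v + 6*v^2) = (u^2 + 2*u*v - 3*v^2)/(u - 2*v)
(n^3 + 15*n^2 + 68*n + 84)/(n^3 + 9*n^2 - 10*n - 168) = (n + 2)/(n - 4)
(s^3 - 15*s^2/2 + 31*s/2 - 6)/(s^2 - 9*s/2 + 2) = s - 3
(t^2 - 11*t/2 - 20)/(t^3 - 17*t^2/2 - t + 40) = (2*t + 5)/(2*t^2 - t - 10)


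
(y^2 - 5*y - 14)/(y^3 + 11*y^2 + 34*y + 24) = (y^2 - 5*y - 14)/(y^3 + 11*y^2 + 34*y + 24)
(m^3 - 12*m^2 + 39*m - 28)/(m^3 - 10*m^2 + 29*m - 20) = (m - 7)/(m - 5)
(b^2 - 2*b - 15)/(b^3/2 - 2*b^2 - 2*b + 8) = 2*(b^2 - 2*b - 15)/(b^3 - 4*b^2 - 4*b + 16)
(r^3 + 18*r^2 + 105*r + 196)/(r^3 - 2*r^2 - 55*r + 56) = (r^2 + 11*r + 28)/(r^2 - 9*r + 8)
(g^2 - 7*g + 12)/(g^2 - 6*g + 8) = (g - 3)/(g - 2)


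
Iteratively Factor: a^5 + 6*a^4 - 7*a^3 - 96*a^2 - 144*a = (a - 4)*(a^4 + 10*a^3 + 33*a^2 + 36*a) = a*(a - 4)*(a^3 + 10*a^2 + 33*a + 36) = a*(a - 4)*(a + 4)*(a^2 + 6*a + 9) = a*(a - 4)*(a + 3)*(a + 4)*(a + 3)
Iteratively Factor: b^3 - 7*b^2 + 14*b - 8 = (b - 1)*(b^2 - 6*b + 8) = (b - 4)*(b - 1)*(b - 2)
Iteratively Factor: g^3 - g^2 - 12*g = (g - 4)*(g^2 + 3*g) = g*(g - 4)*(g + 3)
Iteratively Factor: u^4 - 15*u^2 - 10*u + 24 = (u + 2)*(u^3 - 2*u^2 - 11*u + 12) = (u - 1)*(u + 2)*(u^2 - u - 12) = (u - 1)*(u + 2)*(u + 3)*(u - 4)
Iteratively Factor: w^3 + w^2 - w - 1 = (w + 1)*(w^2 - 1) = (w + 1)^2*(w - 1)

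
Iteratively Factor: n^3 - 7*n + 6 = (n - 1)*(n^2 + n - 6) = (n - 2)*(n - 1)*(n + 3)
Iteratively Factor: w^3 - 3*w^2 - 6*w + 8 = (w + 2)*(w^2 - 5*w + 4) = (w - 1)*(w + 2)*(w - 4)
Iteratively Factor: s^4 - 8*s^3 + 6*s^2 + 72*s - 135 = (s - 3)*(s^3 - 5*s^2 - 9*s + 45) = (s - 5)*(s - 3)*(s^2 - 9) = (s - 5)*(s - 3)*(s + 3)*(s - 3)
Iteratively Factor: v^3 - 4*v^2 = (v)*(v^2 - 4*v) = v^2*(v - 4)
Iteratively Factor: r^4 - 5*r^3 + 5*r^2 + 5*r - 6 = (r - 2)*(r^3 - 3*r^2 - r + 3) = (r - 2)*(r - 1)*(r^2 - 2*r - 3) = (r - 2)*(r - 1)*(r + 1)*(r - 3)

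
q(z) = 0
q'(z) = 0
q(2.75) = 0.00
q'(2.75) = 0.00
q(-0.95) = 0.00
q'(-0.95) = 0.00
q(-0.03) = 0.00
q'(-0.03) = 0.00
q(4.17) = 0.00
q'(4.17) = 0.00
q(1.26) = 0.00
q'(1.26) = 0.00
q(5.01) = 0.00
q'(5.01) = 0.00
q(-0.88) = 0.00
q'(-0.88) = 0.00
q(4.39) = 0.00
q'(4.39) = 0.00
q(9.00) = 0.00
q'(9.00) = 0.00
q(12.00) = 0.00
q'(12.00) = 0.00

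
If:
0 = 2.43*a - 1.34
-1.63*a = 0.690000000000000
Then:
No Solution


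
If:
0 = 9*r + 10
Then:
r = -10/9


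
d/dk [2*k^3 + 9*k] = 6*k^2 + 9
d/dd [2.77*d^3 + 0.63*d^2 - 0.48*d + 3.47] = 8.31*d^2 + 1.26*d - 0.48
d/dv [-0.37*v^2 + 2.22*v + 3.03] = 2.22 - 0.74*v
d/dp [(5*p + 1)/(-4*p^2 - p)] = (20*p^2 + 8*p + 1)/(p^2*(16*p^2 + 8*p + 1))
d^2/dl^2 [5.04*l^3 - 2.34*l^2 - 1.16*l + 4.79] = 30.24*l - 4.68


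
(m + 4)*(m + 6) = m^2 + 10*m + 24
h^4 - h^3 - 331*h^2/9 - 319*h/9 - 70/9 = (h - 7)*(h + 1/3)*(h + 2/3)*(h + 5)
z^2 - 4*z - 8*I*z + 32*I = (z - 4)*(z - 8*I)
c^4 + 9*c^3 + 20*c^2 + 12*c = c*(c + 1)*(c + 2)*(c + 6)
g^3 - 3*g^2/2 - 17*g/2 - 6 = (g - 4)*(g + 1)*(g + 3/2)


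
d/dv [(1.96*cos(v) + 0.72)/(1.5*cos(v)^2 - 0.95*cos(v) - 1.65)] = (2.94*cos(v)^2 + 2.16*cos(v) + 2.55)*sin(v)/(2.25*cos(v)^4 - 2.85*cos(v)^3 - 4.0475*cos(v)^2 + 3.135*cos(v) + 2.7225)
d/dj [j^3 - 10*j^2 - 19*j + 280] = 3*j^2 - 20*j - 19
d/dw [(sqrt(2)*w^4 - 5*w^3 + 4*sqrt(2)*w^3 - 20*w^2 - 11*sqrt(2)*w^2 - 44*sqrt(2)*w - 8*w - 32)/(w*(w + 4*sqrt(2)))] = (2*sqrt(2)*w^5 + 4*sqrt(2)*w^4 + 19*w^4 - 40*sqrt(2)*w^3 + 64*w^3 - 80*w^2 - 36*sqrt(2)*w^2 + 64*w + 128*sqrt(2))/(w^2*(w^2 + 8*sqrt(2)*w + 32))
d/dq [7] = 0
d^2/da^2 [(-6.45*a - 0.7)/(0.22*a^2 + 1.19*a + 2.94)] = (-(0.44*a + 1.19)*(0.88*a + 2.38)*(6.45*a + 0.7) + (8.514*a + 15.659)*(0.22*a^2 + 1.19*a + 2.94))/(0.22*a^2 + 1.19*a + 2.94)^3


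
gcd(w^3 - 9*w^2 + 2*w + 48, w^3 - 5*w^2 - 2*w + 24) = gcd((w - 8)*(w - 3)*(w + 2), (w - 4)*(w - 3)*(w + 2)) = w^2 - w - 6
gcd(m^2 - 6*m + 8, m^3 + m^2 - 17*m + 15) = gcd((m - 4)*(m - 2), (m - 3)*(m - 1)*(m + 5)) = 1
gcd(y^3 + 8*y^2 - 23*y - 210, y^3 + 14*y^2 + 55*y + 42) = y^2 + 13*y + 42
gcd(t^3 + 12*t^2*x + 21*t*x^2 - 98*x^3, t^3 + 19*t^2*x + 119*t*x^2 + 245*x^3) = t^2 + 14*t*x + 49*x^2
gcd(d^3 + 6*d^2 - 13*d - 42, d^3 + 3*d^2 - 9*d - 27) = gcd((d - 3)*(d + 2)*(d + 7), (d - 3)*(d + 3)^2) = d - 3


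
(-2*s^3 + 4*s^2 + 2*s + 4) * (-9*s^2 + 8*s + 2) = 18*s^5 - 52*s^4 + 10*s^3 - 12*s^2 + 36*s + 8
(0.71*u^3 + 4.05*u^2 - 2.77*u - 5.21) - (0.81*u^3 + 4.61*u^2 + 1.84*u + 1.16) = -0.1*u^3 - 0.56*u^2 - 4.61*u - 6.37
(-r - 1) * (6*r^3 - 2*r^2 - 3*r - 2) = -6*r^4 - 4*r^3 + 5*r^2 + 5*r + 2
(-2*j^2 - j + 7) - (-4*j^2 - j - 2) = 2*j^2 + 9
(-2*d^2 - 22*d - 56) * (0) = 0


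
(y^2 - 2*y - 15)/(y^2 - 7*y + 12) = (y^2 - 2*y - 15)/(y^2 - 7*y + 12)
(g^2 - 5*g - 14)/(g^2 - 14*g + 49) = (g + 2)/(g - 7)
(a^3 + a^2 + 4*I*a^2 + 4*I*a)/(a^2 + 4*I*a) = a + 1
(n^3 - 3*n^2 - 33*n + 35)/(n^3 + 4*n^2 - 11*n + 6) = (n^2 - 2*n - 35)/(n^2 + 5*n - 6)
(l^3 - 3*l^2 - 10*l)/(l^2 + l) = (l^2 - 3*l - 10)/(l + 1)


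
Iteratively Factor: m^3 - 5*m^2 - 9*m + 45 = (m - 3)*(m^2 - 2*m - 15) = (m - 3)*(m + 3)*(m - 5)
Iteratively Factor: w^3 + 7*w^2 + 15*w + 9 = (w + 1)*(w^2 + 6*w + 9) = (w + 1)*(w + 3)*(w + 3)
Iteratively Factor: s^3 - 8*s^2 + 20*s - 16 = (s - 2)*(s^2 - 6*s + 8) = (s - 4)*(s - 2)*(s - 2)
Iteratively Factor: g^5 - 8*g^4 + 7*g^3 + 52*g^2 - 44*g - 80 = (g - 5)*(g^4 - 3*g^3 - 8*g^2 + 12*g + 16) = (g - 5)*(g - 2)*(g^3 - g^2 - 10*g - 8) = (g - 5)*(g - 4)*(g - 2)*(g^2 + 3*g + 2) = (g - 5)*(g - 4)*(g - 2)*(g + 2)*(g + 1)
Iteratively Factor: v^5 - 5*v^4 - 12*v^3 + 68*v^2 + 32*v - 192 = (v - 4)*(v^4 - v^3 - 16*v^2 + 4*v + 48) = (v - 4)^2*(v^3 + 3*v^2 - 4*v - 12) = (v - 4)^2*(v - 2)*(v^2 + 5*v + 6) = (v - 4)^2*(v - 2)*(v + 2)*(v + 3)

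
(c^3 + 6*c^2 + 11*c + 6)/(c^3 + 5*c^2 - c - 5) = (c^2 + 5*c + 6)/(c^2 + 4*c - 5)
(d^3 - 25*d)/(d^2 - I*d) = (d^2 - 25)/(d - I)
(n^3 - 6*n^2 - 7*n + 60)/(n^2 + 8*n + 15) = (n^2 - 9*n + 20)/(n + 5)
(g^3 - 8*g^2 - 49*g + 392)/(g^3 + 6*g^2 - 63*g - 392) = (g - 7)/(g + 7)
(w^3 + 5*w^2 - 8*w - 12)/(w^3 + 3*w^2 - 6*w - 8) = (w + 6)/(w + 4)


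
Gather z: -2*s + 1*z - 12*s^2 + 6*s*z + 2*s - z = -12*s^2 + 6*s*z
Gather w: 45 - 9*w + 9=54 - 9*w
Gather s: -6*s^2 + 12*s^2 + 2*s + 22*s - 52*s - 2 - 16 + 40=6*s^2 - 28*s + 22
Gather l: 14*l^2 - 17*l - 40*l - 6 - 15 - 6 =14*l^2 - 57*l - 27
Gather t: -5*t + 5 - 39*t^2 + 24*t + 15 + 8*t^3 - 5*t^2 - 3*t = 8*t^3 - 44*t^2 + 16*t + 20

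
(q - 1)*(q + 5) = q^2 + 4*q - 5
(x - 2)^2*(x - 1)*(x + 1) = x^4 - 4*x^3 + 3*x^2 + 4*x - 4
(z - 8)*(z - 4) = z^2 - 12*z + 32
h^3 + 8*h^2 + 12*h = h*(h + 2)*(h + 6)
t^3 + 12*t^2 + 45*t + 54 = (t + 3)^2*(t + 6)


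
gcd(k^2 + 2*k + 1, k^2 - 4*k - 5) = k + 1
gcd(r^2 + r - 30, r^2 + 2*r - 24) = r + 6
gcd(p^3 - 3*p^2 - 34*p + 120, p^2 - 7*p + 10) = p - 5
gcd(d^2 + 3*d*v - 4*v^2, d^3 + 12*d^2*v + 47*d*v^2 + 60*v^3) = d + 4*v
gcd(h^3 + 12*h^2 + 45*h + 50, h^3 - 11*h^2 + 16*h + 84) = h + 2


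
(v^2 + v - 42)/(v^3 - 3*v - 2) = (-v^2 - v + 42)/(-v^3 + 3*v + 2)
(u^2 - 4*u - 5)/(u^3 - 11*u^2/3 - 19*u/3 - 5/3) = 3/(3*u + 1)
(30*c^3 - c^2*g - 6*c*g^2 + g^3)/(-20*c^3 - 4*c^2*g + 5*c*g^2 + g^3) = (-15*c^2 + 8*c*g - g^2)/(10*c^2 - 3*c*g - g^2)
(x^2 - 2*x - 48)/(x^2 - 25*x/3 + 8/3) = 3*(x + 6)/(3*x - 1)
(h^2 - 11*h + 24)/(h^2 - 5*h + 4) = (h^2 - 11*h + 24)/(h^2 - 5*h + 4)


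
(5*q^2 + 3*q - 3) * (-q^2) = -5*q^4 - 3*q^3 + 3*q^2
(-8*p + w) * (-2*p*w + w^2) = 16*p^2*w - 10*p*w^2 + w^3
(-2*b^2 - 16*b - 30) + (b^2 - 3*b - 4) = -b^2 - 19*b - 34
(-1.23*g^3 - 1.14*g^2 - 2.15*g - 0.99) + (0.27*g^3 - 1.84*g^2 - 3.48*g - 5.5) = -0.96*g^3 - 2.98*g^2 - 5.63*g - 6.49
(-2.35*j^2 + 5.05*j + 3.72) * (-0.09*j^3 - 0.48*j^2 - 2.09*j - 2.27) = 0.2115*j^5 + 0.6735*j^4 + 2.1527*j^3 - 7.0056*j^2 - 19.2383*j - 8.4444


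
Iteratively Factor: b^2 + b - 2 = (b - 1)*(b + 2)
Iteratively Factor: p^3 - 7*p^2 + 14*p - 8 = (p - 2)*(p^2 - 5*p + 4) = (p - 2)*(p - 1)*(p - 4)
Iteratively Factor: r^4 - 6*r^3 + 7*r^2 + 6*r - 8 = (r + 1)*(r^3 - 7*r^2 + 14*r - 8) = (r - 4)*(r + 1)*(r^2 - 3*r + 2) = (r - 4)*(r - 1)*(r + 1)*(r - 2)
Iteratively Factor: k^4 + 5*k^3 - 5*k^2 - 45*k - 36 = (k + 1)*(k^3 + 4*k^2 - 9*k - 36) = (k - 3)*(k + 1)*(k^2 + 7*k + 12) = (k - 3)*(k + 1)*(k + 4)*(k + 3)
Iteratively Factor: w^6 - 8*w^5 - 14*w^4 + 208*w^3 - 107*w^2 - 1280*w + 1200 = (w + 4)*(w^5 - 12*w^4 + 34*w^3 + 72*w^2 - 395*w + 300) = (w - 1)*(w + 4)*(w^4 - 11*w^3 + 23*w^2 + 95*w - 300) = (w - 5)*(w - 1)*(w + 4)*(w^3 - 6*w^2 - 7*w + 60) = (w - 5)*(w - 1)*(w + 3)*(w + 4)*(w^2 - 9*w + 20) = (w - 5)^2*(w - 1)*(w + 3)*(w + 4)*(w - 4)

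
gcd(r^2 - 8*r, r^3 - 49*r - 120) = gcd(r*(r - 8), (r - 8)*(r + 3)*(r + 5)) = r - 8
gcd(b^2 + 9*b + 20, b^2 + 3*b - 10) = b + 5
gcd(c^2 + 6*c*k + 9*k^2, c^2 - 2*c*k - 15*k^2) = c + 3*k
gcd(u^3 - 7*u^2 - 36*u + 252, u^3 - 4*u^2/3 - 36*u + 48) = u^2 - 36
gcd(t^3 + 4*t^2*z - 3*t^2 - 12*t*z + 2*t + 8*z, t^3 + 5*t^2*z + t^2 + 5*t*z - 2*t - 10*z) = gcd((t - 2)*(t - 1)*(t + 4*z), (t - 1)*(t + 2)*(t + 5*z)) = t - 1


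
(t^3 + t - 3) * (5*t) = 5*t^4 + 5*t^2 - 15*t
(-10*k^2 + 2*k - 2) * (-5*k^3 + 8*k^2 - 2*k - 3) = 50*k^5 - 90*k^4 + 46*k^3 + 10*k^2 - 2*k + 6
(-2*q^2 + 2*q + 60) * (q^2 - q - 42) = -2*q^4 + 4*q^3 + 142*q^2 - 144*q - 2520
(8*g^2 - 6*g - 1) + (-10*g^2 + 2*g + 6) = -2*g^2 - 4*g + 5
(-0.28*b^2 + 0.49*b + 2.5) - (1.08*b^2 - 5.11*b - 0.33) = -1.36*b^2 + 5.6*b + 2.83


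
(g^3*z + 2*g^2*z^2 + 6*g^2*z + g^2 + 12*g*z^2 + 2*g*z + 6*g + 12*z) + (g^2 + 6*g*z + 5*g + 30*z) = g^3*z + 2*g^2*z^2 + 6*g^2*z + 2*g^2 + 12*g*z^2 + 8*g*z + 11*g + 42*z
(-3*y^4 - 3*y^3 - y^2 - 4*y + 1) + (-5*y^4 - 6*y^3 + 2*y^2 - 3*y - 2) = -8*y^4 - 9*y^3 + y^2 - 7*y - 1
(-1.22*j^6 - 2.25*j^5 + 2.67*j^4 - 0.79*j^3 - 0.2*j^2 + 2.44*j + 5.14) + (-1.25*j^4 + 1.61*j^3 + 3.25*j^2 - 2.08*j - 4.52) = -1.22*j^6 - 2.25*j^5 + 1.42*j^4 + 0.82*j^3 + 3.05*j^2 + 0.36*j + 0.62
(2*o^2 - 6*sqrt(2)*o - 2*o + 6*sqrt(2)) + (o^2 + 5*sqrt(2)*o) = 3*o^2 - 2*o - sqrt(2)*o + 6*sqrt(2)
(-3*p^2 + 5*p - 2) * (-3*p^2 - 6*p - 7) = 9*p^4 + 3*p^3 - 3*p^2 - 23*p + 14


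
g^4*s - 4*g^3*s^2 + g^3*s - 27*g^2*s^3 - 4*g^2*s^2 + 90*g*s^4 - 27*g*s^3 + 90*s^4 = (g - 6*s)*(g - 3*s)*(g + 5*s)*(g*s + s)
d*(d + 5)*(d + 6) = d^3 + 11*d^2 + 30*d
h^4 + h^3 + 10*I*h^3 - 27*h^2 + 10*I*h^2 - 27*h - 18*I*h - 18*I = (h + 1)*(h + I)*(h + 3*I)*(h + 6*I)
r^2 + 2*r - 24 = (r - 4)*(r + 6)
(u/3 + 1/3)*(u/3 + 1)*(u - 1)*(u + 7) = u^4/9 + 10*u^3/9 + 20*u^2/9 - 10*u/9 - 7/3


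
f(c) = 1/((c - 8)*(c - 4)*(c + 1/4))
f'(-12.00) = 0.00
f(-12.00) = 0.00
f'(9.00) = -0.03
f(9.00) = 0.02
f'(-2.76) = -0.00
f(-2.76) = -0.01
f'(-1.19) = -0.03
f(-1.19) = -0.02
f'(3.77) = 1.11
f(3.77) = 0.26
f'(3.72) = 0.75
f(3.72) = 0.21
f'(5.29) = 0.03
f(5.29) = -0.05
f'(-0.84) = -0.08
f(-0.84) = -0.04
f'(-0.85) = -0.08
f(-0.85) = -0.04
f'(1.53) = -0.00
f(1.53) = 0.04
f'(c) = -1/((c - 8)*(c - 4)*(c + 1/4)^2) - 1/((c - 8)*(c - 4)^2*(c + 1/4)) - 1/((c - 8)^2*(c - 4)*(c + 1/4)) = 8*(-6*c^2 + 47*c - 58)/(16*c^6 - 376*c^5 + 3137*c^4 - 10648*c^3 + 10448*c^2 + 7424*c + 1024)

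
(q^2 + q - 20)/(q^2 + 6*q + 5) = (q - 4)/(q + 1)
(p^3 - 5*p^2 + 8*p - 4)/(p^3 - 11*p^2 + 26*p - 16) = (p - 2)/(p - 8)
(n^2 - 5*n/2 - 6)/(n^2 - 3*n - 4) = (n + 3/2)/(n + 1)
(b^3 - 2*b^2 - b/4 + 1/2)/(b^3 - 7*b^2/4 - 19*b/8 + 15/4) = 2*(4*b^2 - 1)/(8*b^2 + 2*b - 15)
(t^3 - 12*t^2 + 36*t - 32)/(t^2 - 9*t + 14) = (t^2 - 10*t + 16)/(t - 7)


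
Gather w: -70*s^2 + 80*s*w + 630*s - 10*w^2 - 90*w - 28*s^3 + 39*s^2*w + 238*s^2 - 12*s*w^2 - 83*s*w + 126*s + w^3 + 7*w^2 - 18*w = -28*s^3 + 168*s^2 + 756*s + w^3 + w^2*(-12*s - 3) + w*(39*s^2 - 3*s - 108)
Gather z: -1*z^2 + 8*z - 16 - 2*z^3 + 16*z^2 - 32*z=-2*z^3 + 15*z^2 - 24*z - 16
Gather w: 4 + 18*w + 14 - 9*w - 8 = 9*w + 10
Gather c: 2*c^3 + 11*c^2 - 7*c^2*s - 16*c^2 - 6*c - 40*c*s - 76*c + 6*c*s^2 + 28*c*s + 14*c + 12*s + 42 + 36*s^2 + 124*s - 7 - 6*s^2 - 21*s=2*c^3 + c^2*(-7*s - 5) + c*(6*s^2 - 12*s - 68) + 30*s^2 + 115*s + 35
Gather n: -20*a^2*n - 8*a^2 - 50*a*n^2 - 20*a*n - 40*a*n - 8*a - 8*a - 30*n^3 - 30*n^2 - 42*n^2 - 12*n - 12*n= -8*a^2 - 16*a - 30*n^3 + n^2*(-50*a - 72) + n*(-20*a^2 - 60*a - 24)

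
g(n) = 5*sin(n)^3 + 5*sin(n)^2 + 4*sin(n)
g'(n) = 15*sin(n)^2*cos(n) + 10*sin(n)*cos(n) + 4*cos(n)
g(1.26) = 12.66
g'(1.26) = 8.29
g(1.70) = 13.76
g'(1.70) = -3.69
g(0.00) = 0.00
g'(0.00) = 4.00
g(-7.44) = -3.31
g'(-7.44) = 2.98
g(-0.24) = -0.74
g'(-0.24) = 2.40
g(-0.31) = -0.90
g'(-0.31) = 2.23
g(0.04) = 0.17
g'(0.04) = 4.42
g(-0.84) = -2.27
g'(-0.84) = 3.25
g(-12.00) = 4.36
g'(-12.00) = 11.55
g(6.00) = -0.84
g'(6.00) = 2.28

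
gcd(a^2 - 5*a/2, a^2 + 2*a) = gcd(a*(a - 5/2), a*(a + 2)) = a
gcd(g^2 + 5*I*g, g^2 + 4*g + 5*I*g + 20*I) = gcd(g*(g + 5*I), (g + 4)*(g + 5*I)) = g + 5*I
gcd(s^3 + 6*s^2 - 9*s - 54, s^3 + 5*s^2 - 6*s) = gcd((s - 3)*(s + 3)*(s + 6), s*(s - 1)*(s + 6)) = s + 6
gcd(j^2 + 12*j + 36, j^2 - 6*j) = 1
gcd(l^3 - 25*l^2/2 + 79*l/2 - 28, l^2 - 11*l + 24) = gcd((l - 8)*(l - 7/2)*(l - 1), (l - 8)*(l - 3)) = l - 8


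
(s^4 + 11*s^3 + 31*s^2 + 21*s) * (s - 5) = s^5 + 6*s^4 - 24*s^3 - 134*s^2 - 105*s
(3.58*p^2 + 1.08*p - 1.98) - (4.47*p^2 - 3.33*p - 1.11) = -0.89*p^2 + 4.41*p - 0.87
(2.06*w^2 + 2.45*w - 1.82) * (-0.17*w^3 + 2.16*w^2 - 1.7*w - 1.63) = -0.3502*w^5 + 4.0331*w^4 + 2.0994*w^3 - 11.454*w^2 - 0.8995*w + 2.9666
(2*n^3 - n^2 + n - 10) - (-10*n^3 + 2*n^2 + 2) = 12*n^3 - 3*n^2 + n - 12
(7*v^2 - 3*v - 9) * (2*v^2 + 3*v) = 14*v^4 + 15*v^3 - 27*v^2 - 27*v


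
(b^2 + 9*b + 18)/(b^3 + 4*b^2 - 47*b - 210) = (b + 3)/(b^2 - 2*b - 35)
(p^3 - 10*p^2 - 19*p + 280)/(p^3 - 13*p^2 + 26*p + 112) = (p + 5)/(p + 2)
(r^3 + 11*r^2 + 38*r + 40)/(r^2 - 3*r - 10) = (r^2 + 9*r + 20)/(r - 5)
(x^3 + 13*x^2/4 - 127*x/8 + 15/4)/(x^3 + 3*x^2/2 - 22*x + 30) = (x - 1/4)/(x - 2)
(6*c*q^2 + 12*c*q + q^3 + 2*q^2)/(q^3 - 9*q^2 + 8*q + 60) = q*(6*c + q)/(q^2 - 11*q + 30)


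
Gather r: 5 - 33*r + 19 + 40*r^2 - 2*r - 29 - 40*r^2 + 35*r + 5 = 0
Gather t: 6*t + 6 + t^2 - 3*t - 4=t^2 + 3*t + 2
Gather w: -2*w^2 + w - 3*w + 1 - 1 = -2*w^2 - 2*w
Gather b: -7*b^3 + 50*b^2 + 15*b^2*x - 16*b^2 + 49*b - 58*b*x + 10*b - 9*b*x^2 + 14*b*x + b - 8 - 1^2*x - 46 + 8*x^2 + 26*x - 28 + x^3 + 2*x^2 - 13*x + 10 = -7*b^3 + b^2*(15*x + 34) + b*(-9*x^2 - 44*x + 60) + x^3 + 10*x^2 + 12*x - 72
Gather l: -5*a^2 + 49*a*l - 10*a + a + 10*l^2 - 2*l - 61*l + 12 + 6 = -5*a^2 - 9*a + 10*l^2 + l*(49*a - 63) + 18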